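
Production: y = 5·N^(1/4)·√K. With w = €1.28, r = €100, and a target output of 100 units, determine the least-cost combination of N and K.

N* = 625, K* = 16

Cost minimization requires the marginal rate of technical substitution to equal the input-price ratio: MP_N/MP_K = w/r.
Here MP_N/MP_K = (1/4)·(K/N)/(1/2) = 0.5·(K/N). Setting this equal to 1.28/100 = 0.0128 gives K = 0.0256N.
Substituting into y = 100: 5·N^(1/4)·(0.0256N)^(1/2) = 100.
Solving, N = 625 and K = 16.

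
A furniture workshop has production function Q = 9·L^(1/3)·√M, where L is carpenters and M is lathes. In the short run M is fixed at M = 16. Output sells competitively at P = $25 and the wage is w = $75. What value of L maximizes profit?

With M = 16, MP_L = (1/3)·9·L^(-2/3)·16^(1/2) = 12·L^(-2/3).
Profit maximization for a price taker requires P·MP_L = w: 25·12·L^(-2/3) = 75.
So L^(-2/3) = 0.25, which gives L = 8.

L* = 8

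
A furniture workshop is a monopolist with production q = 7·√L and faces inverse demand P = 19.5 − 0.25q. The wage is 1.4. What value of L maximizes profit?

L* = 25

Marginal revenue from the inverse demand is MR = 19.5 − 0.5q.
The marginal product is MP_L = 3.5·L^(-1/2).
A monopolist hires until marginal revenue product equals the wage: MR·MP_L = w.
At L, q = 7·√L. Substituting and solving: (19.5 − 3.5·√L)·3.5·L^(-1/2) = 1.4 gives L = 25.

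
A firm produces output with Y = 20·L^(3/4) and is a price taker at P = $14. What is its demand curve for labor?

MP_L = (3/4)·20·L^(-1/4) = 15·L^(-1/4).
Setting P·MP_L = w: 210·L^(-1/4) = w.
Solving for L: L^(-1/4) = w/210, so L = (210/w)^(4).

L(w) = (210/w)^(4)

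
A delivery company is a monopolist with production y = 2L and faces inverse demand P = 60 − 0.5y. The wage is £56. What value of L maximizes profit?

L* = 16

Marginal revenue from the inverse demand is MR = 60 − y.
The marginal product is MP_L = 2.
A monopolist hires until marginal revenue product equals the wage: MR·MP_L = w.
(60 − 2L)·2 = 56, so L = 16.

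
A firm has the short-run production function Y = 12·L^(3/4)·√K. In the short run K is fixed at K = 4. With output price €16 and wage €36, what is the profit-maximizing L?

With K = 4, MP_L = (3/4)·12·L^(-1/4)·4^(1/2) = 18·L^(-1/4).
Profit maximization for a price taker requires P·MP_L = w: 16·18·L^(-1/4) = 36.
So L^(-1/4) = 0.125, which gives L = 4096.

L* = 4096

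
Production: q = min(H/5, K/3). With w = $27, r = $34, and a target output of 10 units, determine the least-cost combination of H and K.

H* = 50, K* = 30

With a fixed-proportions technology, the cost-minimizing bundle uses no slack in either input: H/5 = K/3 = q.
So H = 5·10 = 50 and K = 3·10 = 30.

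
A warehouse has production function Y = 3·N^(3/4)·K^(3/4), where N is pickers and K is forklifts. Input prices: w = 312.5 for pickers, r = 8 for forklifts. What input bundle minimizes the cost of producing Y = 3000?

N* = 16, K* = 625

Cost minimization requires the marginal rate of technical substitution to equal the input-price ratio: MP_N/MP_K = w/r.
Here MP_N/MP_K = (3/4)·(K/N)/(3/4) = (K/N). Setting this equal to 312.5/8 = 39.0625 gives K = 39.0625N.
Substituting into Y = 3000: 3·N^(3/4)·(39.0625N)^(3/4) = 3000.
Solving, N = 16 and K = 625.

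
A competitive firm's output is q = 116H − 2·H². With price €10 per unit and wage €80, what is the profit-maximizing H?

The marginal product of H is MP_H = 116 − 4H.
A price-taking firm hires until the value of the marginal product equals the wage: P·MP_H = w, so 10·(116 − 4H) = 80.
Then 116 − 4H = 8, giving H = 27.

H* = 27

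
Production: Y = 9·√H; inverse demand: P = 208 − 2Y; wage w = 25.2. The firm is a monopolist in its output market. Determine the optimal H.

H* = 25

Marginal revenue from the inverse demand is MR = 208 − 4Y.
The marginal product is MP_H = 4.5·H^(-1/2).
A monopolist hires until marginal revenue product equals the wage: MR·MP_H = w.
At H, Y = 9·√H. Substituting and solving: (208 − 36·√H)·4.5·H^(-1/2) = 25.2 gives H = 25.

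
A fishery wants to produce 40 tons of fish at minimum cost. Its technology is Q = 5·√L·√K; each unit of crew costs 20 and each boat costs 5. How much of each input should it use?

L* = 4, K* = 16

Cost minimization requires the marginal rate of technical substitution to equal the input-price ratio: MP_L/MP_K = w/r.
Here MP_L/MP_K = (1/2)·(K/L)/(1/2) = (K/L). Setting this equal to 20/5 = 4 gives K = 4L.
Substituting into Q = 40: 5·L^(1/2)·(4L)^(1/2) = 40.
Solving, L = 4 and K = 16.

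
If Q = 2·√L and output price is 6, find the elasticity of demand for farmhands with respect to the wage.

ε = -2

MP_L = (1/2)·2·L^(-1/2), so P·MP_L = w gives 6·L^(-1/2) = w.
Solving, L(w) = (6/w)^(2). This is a constant-elasticity form: L ∝ w^(−2), so ε = −2.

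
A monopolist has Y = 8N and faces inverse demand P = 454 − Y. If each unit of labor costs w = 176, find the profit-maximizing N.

N* = 27

Marginal revenue from the inverse demand is MR = 454 − 2Y.
The marginal product is MP_N = 8.
A monopolist hires until marginal revenue product equals the wage: MR·MP_N = w.
(454 − 16N)·8 = 176, so N = 27.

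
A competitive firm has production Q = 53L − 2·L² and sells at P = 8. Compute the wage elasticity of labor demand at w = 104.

ε = -0.325

From P·MP_L = w with MP_L = 53 − 4L, labor demand is L(w) = (53 − w/8)/4.
dL/dw = −1/(32) = -0.03125.
At w = 104, L = 10, so ε = (dL/dw)·(w/L) = (-0.03125)·(104/10) = -0.325.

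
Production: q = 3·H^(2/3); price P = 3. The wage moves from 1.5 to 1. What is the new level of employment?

H* = 216

From P·MP_H = w with MP_H = 2·H^(-1/3), the labor demand is H(w) = (6/w)^(3).
At w = 1.5: H = 64. At w = 1: H = 216.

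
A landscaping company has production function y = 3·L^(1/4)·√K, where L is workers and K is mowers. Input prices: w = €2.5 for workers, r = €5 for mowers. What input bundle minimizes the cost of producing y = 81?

Cost minimization requires the marginal rate of technical substitution to equal the input-price ratio: MP_L/MP_K = w/r.
Here MP_L/MP_K = (1/4)·(K/L)/(1/2) = 0.5·(K/L). Setting this equal to 2.5/5 = 0.5 gives K = L.
Substituting into y = 81: 3·L^(1/4)·(L)^(1/2) = 81.
Solving, L = 81 and K = 81.

L* = 81, K* = 81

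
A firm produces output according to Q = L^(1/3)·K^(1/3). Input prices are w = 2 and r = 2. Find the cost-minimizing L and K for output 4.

Cost minimization requires the marginal rate of technical substitution to equal the input-price ratio: MP_L/MP_K = w/r.
Here MP_L/MP_K = (1/3)·(K/L)/(1/3) = (K/L). Setting this equal to 2/2 = 1 gives K = L.
Substituting into Q = 4: L^(1/3)·(L)^(1/3) = 4.
Solving, L = 8 and K = 8.

L* = 8, K* = 8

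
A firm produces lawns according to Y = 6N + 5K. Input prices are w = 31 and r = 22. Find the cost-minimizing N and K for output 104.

The inputs are perfect substitutes, so the firm uses whichever has the lower cost per unit of output.
Cost per unit of output via N is w/6 = 31/6; via K it is r/5 = 4.4. K is cheaper.
Producing Y = 104 with K alone: N = 0, K = 20.8.

N* = 0, K* = 20.8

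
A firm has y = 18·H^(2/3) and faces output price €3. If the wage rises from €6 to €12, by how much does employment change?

From P·MP_H = w with MP_H = 12·H^(-1/3), the labor demand is H(w) = (36/w)^(3).
At w = 6: H = 216. At w = 12: H = 27.
ΔH = 27 − 216 = -189.

ΔH = -189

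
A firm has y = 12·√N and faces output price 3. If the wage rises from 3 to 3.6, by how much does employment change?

ΔN = -11

From P·MP_N = w with MP_N = 6·N^(-1/2), the labor demand is N(w) = (18/w)^(2).
At w = 3: N = 36. At w = 3.6: N = 25.
ΔN = 25 − 36 = -11.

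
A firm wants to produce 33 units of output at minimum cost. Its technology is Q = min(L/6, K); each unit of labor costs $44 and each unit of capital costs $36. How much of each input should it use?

With a fixed-proportions technology, the cost-minimizing bundle uses no slack in either input: L/6 = K = Q.
So L = 6·33 = 198 and K = 33.

L* = 198, K* = 33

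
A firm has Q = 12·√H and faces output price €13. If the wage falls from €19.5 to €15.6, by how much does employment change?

From P·MP_H = w with MP_H = 6·H^(-1/2), the labor demand is H(w) = (78/w)^(2).
At w = 19.5: H = 16. At w = 15.6: H = 25.
ΔH = 25 − 16 = 9.

ΔH = 9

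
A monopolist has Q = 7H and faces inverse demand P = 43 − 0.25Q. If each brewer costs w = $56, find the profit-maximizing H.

Marginal revenue from the inverse demand is MR = 43 − 0.5Q.
The marginal product is MP_H = 7.
A monopolist hires until marginal revenue product equals the wage: MR·MP_H = w.
(43 − 3.5H)·7 = 56, so H = 10.

H* = 10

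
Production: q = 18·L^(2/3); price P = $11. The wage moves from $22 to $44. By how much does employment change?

ΔL = -189

From P·MP_L = w with MP_L = 12·L^(-1/3), the labor demand is L(w) = (132/w)^(3).
At w = 22: L = 216. At w = 44: L = 27.
ΔL = 27 − 216 = -189.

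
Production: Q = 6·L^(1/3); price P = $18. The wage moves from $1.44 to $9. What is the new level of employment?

L* = 8

From P·MP_L = w with MP_L = 2·L^(-2/3), the labor demand is L(w) = (36/w)^(3/2).
At w = 1.44: L = 125. At w = 9: L = 8.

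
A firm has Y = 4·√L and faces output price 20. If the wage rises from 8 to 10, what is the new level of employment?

L* = 16

From P·MP_L = w with MP_L = 2·L^(-1/2), the labor demand is L(w) = (40/w)^(2).
At w = 8: L = 25. At w = 10: L = 16.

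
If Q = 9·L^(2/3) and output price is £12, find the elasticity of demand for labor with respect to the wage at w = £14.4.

ε = -3

MP_L = (2/3)·9·L^(-1/3), so P·MP_L = w gives 72·L^(-1/3) = w.
Solving, L(w) = (72/w)^(3). This is a constant-elasticity form: L ∝ w^(−3), so ε = −3.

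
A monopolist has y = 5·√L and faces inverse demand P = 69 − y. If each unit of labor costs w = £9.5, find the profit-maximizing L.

Marginal revenue from the inverse demand is MR = 69 − 2y.
The marginal product is MP_L = 2.5·L^(-1/2).
A monopolist hires until marginal revenue product equals the wage: MR·MP_L = w.
At L, y = 5·√L. Substituting and solving: (69 − 10·√L)·2.5·L^(-1/2) = 9.5 gives L = 25.

L* = 25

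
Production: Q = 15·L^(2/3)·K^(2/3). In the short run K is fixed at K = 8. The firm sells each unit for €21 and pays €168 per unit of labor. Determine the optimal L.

With K = 8, MP_L = (2/3)·15·L^(-1/3)·8^(2/3) = 40·L^(-1/3).
Profit maximization for a price taker requires P·MP_L = w: 21·40·L^(-1/3) = 168.
So L^(-1/3) = 0.2, which gives L = 125.

L* = 125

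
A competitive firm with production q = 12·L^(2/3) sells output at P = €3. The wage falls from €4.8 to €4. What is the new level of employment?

L* = 216

From P·MP_L = w with MP_L = 8·L^(-1/3), the labor demand is L(w) = (24/w)^(3).
At w = 4.8: L = 125. At w = 4: L = 216.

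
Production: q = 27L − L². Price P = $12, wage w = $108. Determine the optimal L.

L* = 9

The marginal product of L is MP_L = 27 − 2L.
A price-taking firm hires until the value of the marginal product equals the wage: P·MP_L = w, so 12·(27 − 2L) = 108.
Then 27 − 2L = 9, giving L = 9.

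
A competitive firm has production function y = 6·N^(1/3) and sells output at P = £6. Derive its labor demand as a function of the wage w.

N(w) = (12/w)^(3/2)

MP_N = (1/3)·6·N^(-2/3) = 2·N^(-2/3).
Setting P·MP_N = w: 12·N^(-2/3) = w.
Solving for N: N^(-2/3) = w/12, so N = (12/w)^(3/2).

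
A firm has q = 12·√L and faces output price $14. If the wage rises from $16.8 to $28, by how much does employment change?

From P·MP_L = w with MP_L = 6·L^(-1/2), the labor demand is L(w) = (84/w)^(2).
At w = 16.8: L = 25. At w = 28: L = 9.
ΔL = 9 − 25 = -16.

ΔL = -16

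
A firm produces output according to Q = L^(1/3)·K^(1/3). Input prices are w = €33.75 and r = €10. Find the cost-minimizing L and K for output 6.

Cost minimization requires the marginal rate of technical substitution to equal the input-price ratio: MP_L/MP_K = w/r.
Here MP_L/MP_K = (1/3)·(K/L)/(1/3) = (K/L). Setting this equal to 33.75/10 = 3.375 gives K = 3.375L.
Substituting into Q = 6: L^(1/3)·(3.375L)^(1/3) = 6.
Solving, L = 8 and K = 27.

L* = 8, K* = 27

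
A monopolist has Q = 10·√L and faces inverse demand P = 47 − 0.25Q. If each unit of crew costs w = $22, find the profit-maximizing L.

Marginal revenue from the inverse demand is MR = 47 − 0.5Q.
The marginal product is MP_L = 5·L^(-1/2).
A monopolist hires until marginal revenue product equals the wage: MR·MP_L = w.
At L, Q = 10·√L. Substituting and solving: (47 − 5·√L)·5·L^(-1/2) = 22 gives L = 25.

L* = 25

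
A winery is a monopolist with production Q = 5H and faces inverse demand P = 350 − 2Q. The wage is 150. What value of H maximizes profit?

Marginal revenue from the inverse demand is MR = 350 − 4Q.
The marginal product is MP_H = 5.
A monopolist hires until marginal revenue product equals the wage: MR·MP_H = w.
(350 − 20H)·5 = 150, so H = 16.

H* = 16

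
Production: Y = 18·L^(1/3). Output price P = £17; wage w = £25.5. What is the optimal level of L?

L* = 8

MP_L = (1/3)·18·L^(-2/3) = 6·L^(-2/3).
Profit maximization for a price taker requires P·MP_L = w: 17·6·L^(-2/3) = 25.5.
So L^(-2/3) = 0.25, which gives L = 8.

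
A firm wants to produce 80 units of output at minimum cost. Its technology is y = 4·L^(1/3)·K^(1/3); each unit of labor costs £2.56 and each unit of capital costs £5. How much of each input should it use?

Cost minimization requires the marginal rate of technical substitution to equal the input-price ratio: MP_L/MP_K = w/r.
Here MP_L/MP_K = (1/3)·(K/L)/(1/3) = (K/L). Setting this equal to 2.56/5 = 0.512 gives K = 0.512L.
Substituting into y = 80: 4·L^(1/3)·(0.512L)^(1/3) = 80.
Solving, L = 125 and K = 64.

L* = 125, K* = 64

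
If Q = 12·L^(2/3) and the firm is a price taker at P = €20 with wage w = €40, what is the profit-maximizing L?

L* = 64

MP_L = (2/3)·12·L^(-1/3) = 8·L^(-1/3).
Profit maximization for a price taker requires P·MP_L = w: 20·8·L^(-1/3) = 40.
So L^(-1/3) = 0.25, which gives L = 64.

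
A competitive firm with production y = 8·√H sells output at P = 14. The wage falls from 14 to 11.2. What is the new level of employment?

From P·MP_H = w with MP_H = 4·H^(-1/2), the labor demand is H(w) = (56/w)^(2).
At w = 14: H = 16. At w = 11.2: H = 25.

H* = 25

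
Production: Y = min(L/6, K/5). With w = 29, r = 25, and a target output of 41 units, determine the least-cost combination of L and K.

With a fixed-proportions technology, the cost-minimizing bundle uses no slack in either input: L/6 = K/5 = Y.
So L = 6·41 = 246 and K = 5·41 = 205.

L* = 246, K* = 205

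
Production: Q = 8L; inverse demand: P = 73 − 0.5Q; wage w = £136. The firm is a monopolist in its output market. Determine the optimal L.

Marginal revenue from the inverse demand is MR = 73 − Q.
The marginal product is MP_L = 8.
A monopolist hires until marginal revenue product equals the wage: MR·MP_L = w.
(73 − 8L)·8 = 136, so L = 7.

L* = 7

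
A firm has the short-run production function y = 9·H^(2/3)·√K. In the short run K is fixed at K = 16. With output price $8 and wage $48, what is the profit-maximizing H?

With K = 16, MP_H = (2/3)·9·H^(-1/3)·16^(1/2) = 24·H^(-1/3).
Profit maximization for a price taker requires P·MP_H = w: 8·24·H^(-1/3) = 48.
So H^(-1/3) = 0.25, which gives H = 64.

H* = 64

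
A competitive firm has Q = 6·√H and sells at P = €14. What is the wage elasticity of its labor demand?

MP_H = (1/2)·6·H^(-1/2), so P·MP_H = w gives 42·H^(-1/2) = w.
Solving, H(w) = (42/w)^(2). This is a constant-elasticity form: H ∝ w^(−2), so ε = −2.

ε = -2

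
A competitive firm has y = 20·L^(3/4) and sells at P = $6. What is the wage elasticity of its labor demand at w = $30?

ε = -4

MP_L = (3/4)·20·L^(-1/4), so P·MP_L = w gives 90·L^(-1/4) = w.
Solving, L(w) = (90/w)^(4). This is a constant-elasticity form: L ∝ w^(−4), so ε = −4.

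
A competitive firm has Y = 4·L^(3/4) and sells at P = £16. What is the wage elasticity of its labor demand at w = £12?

ε = -4

MP_L = (3/4)·4·L^(-1/4), so P·MP_L = w gives 48·L^(-1/4) = w.
Solving, L(w) = (48/w)^(4). This is a constant-elasticity form: L ∝ w^(−4), so ε = −4.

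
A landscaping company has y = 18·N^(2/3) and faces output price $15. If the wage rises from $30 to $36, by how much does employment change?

From P·MP_N = w with MP_N = 12·N^(-1/3), the labor demand is N(w) = (180/w)^(3).
At w = 30: N = 216. At w = 36: N = 125.
ΔN = 125 − 216 = -91.

ΔN = -91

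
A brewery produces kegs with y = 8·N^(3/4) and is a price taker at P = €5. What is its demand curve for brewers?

MP_N = (3/4)·8·N^(-1/4) = 6·N^(-1/4).
Setting P·MP_N = w: 30·N^(-1/4) = w.
Solving for N: N^(-1/4) = w/30, so N = (30/w)^(4).

N(w) = 810000/w^(4)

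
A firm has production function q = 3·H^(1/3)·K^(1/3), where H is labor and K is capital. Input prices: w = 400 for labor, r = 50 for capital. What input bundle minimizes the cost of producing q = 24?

Cost minimization requires the marginal rate of technical substitution to equal the input-price ratio: MP_H/MP_K = w/r.
Here MP_H/MP_K = (1/3)·(K/H)/(1/3) = (K/H). Setting this equal to 400/50 = 8 gives K = 8H.
Substituting into q = 24: 3·H^(1/3)·(8H)^(1/3) = 24.
Solving, H = 8 and K = 64.

H* = 8, K* = 64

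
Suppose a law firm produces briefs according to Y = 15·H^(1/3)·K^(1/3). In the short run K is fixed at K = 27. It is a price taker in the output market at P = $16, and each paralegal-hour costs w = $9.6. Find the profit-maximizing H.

H* = 125

With K = 27, MP_H = (1/3)·15·H^(-2/3)·27^(1/3) = 15·H^(-2/3).
Profit maximization for a price taker requires P·MP_H = w: 16·15·H^(-2/3) = 9.6.
So H^(-2/3) = 0.04, which gives H = 125.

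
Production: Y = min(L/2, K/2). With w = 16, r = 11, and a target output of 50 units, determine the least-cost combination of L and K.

L* = 100, K* = 100

With a fixed-proportions technology, the cost-minimizing bundle uses no slack in either input: L/2 = K/2 = Y.
So L = 2·50 = 100 and K = 2·50 = 100.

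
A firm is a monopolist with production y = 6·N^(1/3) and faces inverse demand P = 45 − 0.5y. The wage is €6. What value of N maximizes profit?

N* = 27

Marginal revenue from the inverse demand is MR = 45 − y.
The marginal product is MP_N = 2·N^(-2/3).
A monopolist hires until marginal revenue product equals the wage: MR·MP_N = w.
At N, y = 6·N^(1/3). Substituting and solving: (45 − 6·N^(1/3))·2·N^(-2/3) = 6 gives N = 27.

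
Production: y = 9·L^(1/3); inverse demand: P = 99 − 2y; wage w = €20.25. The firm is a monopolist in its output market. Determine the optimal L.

L* = 8

Marginal revenue from the inverse demand is MR = 99 − 4y.
The marginal product is MP_L = 3·L^(-2/3).
A monopolist hires until marginal revenue product equals the wage: MR·MP_L = w.
At L, y = 9·L^(1/3). Substituting and solving: (99 − 36·L^(1/3))·3·L^(-2/3) = 20.25 gives L = 8.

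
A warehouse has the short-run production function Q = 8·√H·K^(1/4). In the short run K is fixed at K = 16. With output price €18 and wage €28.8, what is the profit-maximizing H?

With K = 16, MP_H = (1/2)·8·H^(-1/2)·16^(1/4) = 8·H^(-1/2).
Profit maximization for a price taker requires P·MP_H = w: 18·8·H^(-1/2) = 28.8.
So H^(-1/2) = 0.2, which gives H = 25.

H* = 25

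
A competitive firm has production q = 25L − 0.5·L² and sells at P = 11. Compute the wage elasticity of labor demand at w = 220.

ε = -4

From P·MP_L = w with MP_L = 25 − L, labor demand is L(w) = 25 − w/11.
dL/dw = −1/(11) = -1/11.
At w = 220, L = 5, so ε = (dL/dw)·(w/L) = (-1/11)·(220/5) = -4.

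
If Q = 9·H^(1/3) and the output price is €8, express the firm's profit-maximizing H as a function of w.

MP_H = (1/3)·9·H^(-2/3) = 3·H^(-2/3).
Setting P·MP_H = w: 24·H^(-2/3) = w.
Solving for H: H^(-2/3) = w/24, so H = (24/w)^(3/2).

H(w) = (24/w)^(3/2)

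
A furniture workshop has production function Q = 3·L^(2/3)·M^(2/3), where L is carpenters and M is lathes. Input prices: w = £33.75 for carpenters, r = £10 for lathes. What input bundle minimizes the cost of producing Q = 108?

Cost minimization requires the marginal rate of technical substitution to equal the input-price ratio: MP_L/MP_M = w/r.
Here MP_L/MP_M = (2/3)·(M/L)/(2/3) = (M/L). Setting this equal to 33.75/10 = 3.375 gives M = 3.375L.
Substituting into Q = 108: 3·L^(2/3)·(3.375L)^(2/3) = 108.
Solving, L = 8 and M = 27.

L* = 8, M* = 27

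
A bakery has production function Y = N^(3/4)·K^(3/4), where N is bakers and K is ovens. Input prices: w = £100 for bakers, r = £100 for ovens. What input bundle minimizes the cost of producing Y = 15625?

N* = 625, K* = 625

Cost minimization requires the marginal rate of technical substitution to equal the input-price ratio: MP_N/MP_K = w/r.
Here MP_N/MP_K = (3/4)·(K/N)/(3/4) = (K/N). Setting this equal to 100/100 = 1 gives K = N.
Substituting into Y = 15625: N^(3/4)·(N)^(3/4) = 15625.
Solving, N = 625 and K = 625.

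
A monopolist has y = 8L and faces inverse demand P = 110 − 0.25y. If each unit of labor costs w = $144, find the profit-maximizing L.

Marginal revenue from the inverse demand is MR = 110 − 0.5y.
The marginal product is MP_L = 8.
A monopolist hires until marginal revenue product equals the wage: MR·MP_L = w.
(110 − 4L)·8 = 144, so L = 23.

L* = 23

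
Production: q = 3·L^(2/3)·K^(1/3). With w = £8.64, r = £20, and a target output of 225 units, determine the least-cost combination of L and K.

L* = 125, K* = 27

Cost minimization requires the marginal rate of technical substitution to equal the input-price ratio: MP_L/MP_K = w/r.
Here MP_L/MP_K = (2/3)·(K/L)/(1/3) = 2·(K/L). Setting this equal to 8.64/20 = 0.432 gives K = 0.216L.
Substituting into q = 225: 3·L^(2/3)·(0.216L)^(1/3) = 225.
Solving, L = 125 and K = 27.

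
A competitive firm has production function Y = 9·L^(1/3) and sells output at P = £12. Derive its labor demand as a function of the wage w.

L(w) = (36/w)^(3/2)

MP_L = (1/3)·9·L^(-2/3) = 3·L^(-2/3).
Setting P·MP_L = w: 36·L^(-2/3) = w.
Solving for L: L^(-2/3) = w/36, so L = (36/w)^(3/2).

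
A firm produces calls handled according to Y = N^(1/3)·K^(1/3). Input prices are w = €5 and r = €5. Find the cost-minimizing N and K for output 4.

Cost minimization requires the marginal rate of technical substitution to equal the input-price ratio: MP_N/MP_K = w/r.
Here MP_N/MP_K = (1/3)·(K/N)/(1/3) = (K/N). Setting this equal to 5/5 = 1 gives K = N.
Substituting into Y = 4: N^(1/3)·(N)^(1/3) = 4.
Solving, N = 8 and K = 8.

N* = 8, K* = 8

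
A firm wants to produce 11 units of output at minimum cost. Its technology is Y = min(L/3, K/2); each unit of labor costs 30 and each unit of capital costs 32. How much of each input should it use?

L* = 33, K* = 22

With a fixed-proportions technology, the cost-minimizing bundle uses no slack in either input: L/3 = K/2 = Y.
So L = 3·11 = 33 and K = 2·11 = 22.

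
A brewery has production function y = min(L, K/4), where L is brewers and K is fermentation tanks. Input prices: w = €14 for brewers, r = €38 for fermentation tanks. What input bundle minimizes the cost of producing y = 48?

With a fixed-proportions technology, the cost-minimizing bundle uses no slack in either input: L = K/4 = y.
So L = 48 and K = 4·48 = 192.

L* = 48, K* = 192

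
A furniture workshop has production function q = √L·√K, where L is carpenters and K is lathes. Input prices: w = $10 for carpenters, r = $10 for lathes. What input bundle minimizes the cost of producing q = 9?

Cost minimization requires the marginal rate of technical substitution to equal the input-price ratio: MP_L/MP_K = w/r.
Here MP_L/MP_K = (1/2)·(K/L)/(1/2) = (K/L). Setting this equal to 10/10 = 1 gives K = L.
Substituting into q = 9: L^(1/2)·(L)^(1/2) = 9.
Solving, L = 9 and K = 9.

L* = 9, K* = 9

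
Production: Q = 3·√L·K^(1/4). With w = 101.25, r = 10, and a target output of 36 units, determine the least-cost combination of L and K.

Cost minimization requires the marginal rate of technical substitution to equal the input-price ratio: MP_L/MP_K = w/r.
Here MP_L/MP_K = (1/2)·(K/L)/(1/4) = 2·(K/L). Setting this equal to 101.25/10 = 10.125 gives K = 5.0625L.
Substituting into Q = 36: 3·L^(1/2)·(5.0625L)^(1/4) = 36.
Solving, L = 16 and K = 81.

L* = 16, K* = 81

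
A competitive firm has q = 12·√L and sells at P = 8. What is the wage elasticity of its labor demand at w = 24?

ε = -2

MP_L = (1/2)·12·L^(-1/2), so P·MP_L = w gives 48·L^(-1/2) = w.
Solving, L(w) = (48/w)^(2). This is a constant-elasticity form: L ∝ w^(−2), so ε = −2.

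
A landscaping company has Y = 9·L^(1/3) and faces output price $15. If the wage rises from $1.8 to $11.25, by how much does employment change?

ΔL = -117

From P·MP_L = w with MP_L = 3·L^(-2/3), the labor demand is L(w) = (45/w)^(3/2).
At w = 1.8: L = 125. At w = 11.25: L = 8.
ΔL = 8 − 125 = -117.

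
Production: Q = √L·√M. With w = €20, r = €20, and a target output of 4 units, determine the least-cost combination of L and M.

Cost minimization requires the marginal rate of technical substitution to equal the input-price ratio: MP_L/MP_M = w/r.
Here MP_L/MP_M = (1/2)·(M/L)/(1/2) = (M/L). Setting this equal to 20/20 = 1 gives M = L.
Substituting into Q = 4: L^(1/2)·(L)^(1/2) = 4.
Solving, L = 4 and M = 4.

L* = 4, M* = 4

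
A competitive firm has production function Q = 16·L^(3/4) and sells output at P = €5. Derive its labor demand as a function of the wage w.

MP_L = (3/4)·16·L^(-1/4) = 12·L^(-1/4).
Setting P·MP_L = w: 60·L^(-1/4) = w.
Solving for L: L^(-1/4) = w/60, so L = (60/w)^(4).

L(w) = (60/w)^(4)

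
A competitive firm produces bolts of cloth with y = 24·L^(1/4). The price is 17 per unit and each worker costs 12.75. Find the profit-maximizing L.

MP_L = (1/4)·24·L^(-3/4) = 6·L^(-3/4).
Profit maximization for a price taker requires P·MP_L = w: 17·6·L^(-3/4) = 12.75.
So L^(-3/4) = 0.125, which gives L = 16.

L* = 16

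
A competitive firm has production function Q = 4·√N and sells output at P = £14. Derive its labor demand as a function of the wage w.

N(w) = 784/w²

MP_N = (1/2)·4·N^(-1/2) = 2·N^(-1/2).
Setting P·MP_N = w: 28·N^(-1/2) = w.
Solving for N: N^(-1/2) = w/28, so N = (28/w)^(2).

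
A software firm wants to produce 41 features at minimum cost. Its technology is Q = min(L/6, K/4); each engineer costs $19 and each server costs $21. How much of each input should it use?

With a fixed-proportions technology, the cost-minimizing bundle uses no slack in either input: L/6 = K/4 = Q.
So L = 6·41 = 246 and K = 4·41 = 164.

L* = 246, K* = 164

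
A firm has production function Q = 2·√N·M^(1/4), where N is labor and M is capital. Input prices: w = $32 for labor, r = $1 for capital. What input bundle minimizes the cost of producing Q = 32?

N* = 16, M* = 256

Cost minimization requires the marginal rate of technical substitution to equal the input-price ratio: MP_N/MP_M = w/r.
Here MP_N/MP_M = (1/2)·(M/N)/(1/4) = 2·(M/N). Setting this equal to 32/1 = 32 gives M = 16N.
Substituting into Q = 32: 2·N^(1/2)·(16N)^(1/4) = 32.
Solving, N = 16 and M = 256.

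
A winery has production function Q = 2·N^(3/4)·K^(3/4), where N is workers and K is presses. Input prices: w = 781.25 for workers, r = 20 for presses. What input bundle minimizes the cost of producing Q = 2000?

Cost minimization requires the marginal rate of technical substitution to equal the input-price ratio: MP_N/MP_K = w/r.
Here MP_N/MP_K = (3/4)·(K/N)/(3/4) = (K/N). Setting this equal to 781.25/20 = 39.0625 gives K = 39.0625N.
Substituting into Q = 2000: 2·N^(3/4)·(39.0625N)^(3/4) = 2000.
Solving, N = 16 and K = 625.

N* = 16, K* = 625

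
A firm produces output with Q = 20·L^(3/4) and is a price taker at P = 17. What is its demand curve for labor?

L(w) = (255/w)^(4)

MP_L = (3/4)·20·L^(-1/4) = 15·L^(-1/4).
Setting P·MP_L = w: 255·L^(-1/4) = w.
Solving for L: L^(-1/4) = w/255, so L = (255/w)^(4).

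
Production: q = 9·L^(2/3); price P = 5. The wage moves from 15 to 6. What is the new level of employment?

From P·MP_L = w with MP_L = 6·L^(-1/3), the labor demand is L(w) = (30/w)^(3).
At w = 15: L = 8. At w = 6: L = 125.

L* = 125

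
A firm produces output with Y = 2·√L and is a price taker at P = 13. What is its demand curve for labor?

MP_L = (1/2)·2·L^(-1/2) = L^(-1/2).
Setting P·MP_L = w: 13·L^(-1/2) = w.
Solving for L: L^(-1/2) = w/13, so L = (13/w)^(2).

L(w) = 169/w²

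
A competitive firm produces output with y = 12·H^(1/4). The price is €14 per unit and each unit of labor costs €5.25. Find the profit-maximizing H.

MP_H = (1/4)·12·H^(-3/4) = 3·H^(-3/4).
Profit maximization for a price taker requires P·MP_H = w: 14·3·H^(-3/4) = 5.25.
So H^(-3/4) = 0.125, which gives H = 16.

H* = 16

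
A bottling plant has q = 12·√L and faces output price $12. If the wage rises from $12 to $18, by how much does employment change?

From P·MP_L = w with MP_L = 6·L^(-1/2), the labor demand is L(w) = (72/w)^(2).
At w = 12: L = 36. At w = 18: L = 16.
ΔL = 16 − 36 = -20.

ΔL = -20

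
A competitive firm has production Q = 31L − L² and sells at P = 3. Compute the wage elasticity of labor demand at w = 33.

From P·MP_L = w with MP_L = 31 − 2L, labor demand is L(w) = (31 − w/3)/2.
dL/dw = −1/(6) = -1/6.
At w = 33, L = 10, so ε = (dL/dw)·(w/L) = (-1/6)·(33/10) = -0.55.

ε = -0.55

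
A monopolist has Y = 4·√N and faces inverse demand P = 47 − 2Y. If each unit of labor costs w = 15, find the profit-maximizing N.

N* = 4

Marginal revenue from the inverse demand is MR = 47 − 4Y.
The marginal product is MP_N = 2·N^(-1/2).
A monopolist hires until marginal revenue product equals the wage: MR·MP_N = w.
At N, Y = 4·√N. Substituting and solving: (47 − 16·√N)·2·N^(-1/2) = 15 gives N = 4.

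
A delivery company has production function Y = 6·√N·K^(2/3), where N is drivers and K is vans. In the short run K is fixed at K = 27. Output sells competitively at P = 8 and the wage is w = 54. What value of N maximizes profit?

N* = 16

With K = 27, MP_N = (1/2)·6·N^(-1/2)·27^(2/3) = 27·N^(-1/2).
Profit maximization for a price taker requires P·MP_N = w: 8·27·N^(-1/2) = 54.
So N^(-1/2) = 0.25, which gives N = 16.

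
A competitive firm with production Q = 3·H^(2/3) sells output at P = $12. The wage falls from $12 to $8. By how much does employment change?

From P·MP_H = w with MP_H = 2·H^(-1/3), the labor demand is H(w) = (24/w)^(3).
At w = 12: H = 8. At w = 8: H = 27.
ΔH = 27 − 8 = 19.

ΔH = 19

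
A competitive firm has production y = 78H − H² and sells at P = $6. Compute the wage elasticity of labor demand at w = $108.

ε = -0.3

From P·MP_H = w with MP_H = 78 − 2H, labor demand is H(w) = (78 − w/6)/2.
dH/dw = −1/(12) = -1/12.
At w = 108, H = 30, so ε = (dH/dw)·(w/H) = (-1/12)·(108/30) = -0.3.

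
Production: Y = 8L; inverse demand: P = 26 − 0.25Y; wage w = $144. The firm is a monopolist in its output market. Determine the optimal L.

L* = 2

Marginal revenue from the inverse demand is MR = 26 − 0.5Y.
The marginal product is MP_L = 8.
A monopolist hires until marginal revenue product equals the wage: MR·MP_L = w.
(26 − 4L)·8 = 144, so L = 2.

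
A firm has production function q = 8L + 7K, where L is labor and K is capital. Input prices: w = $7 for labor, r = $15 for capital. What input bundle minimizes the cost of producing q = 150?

L* = 18.75, K* = 0

The inputs are perfect substitutes, so the firm uses whichever has the lower cost per unit of output.
Cost per unit of output via L is w/8 = 0.875; via K it is r/7 = 15/7. L is cheaper.
Producing q = 150 with L alone: L = 18.75, K = 0.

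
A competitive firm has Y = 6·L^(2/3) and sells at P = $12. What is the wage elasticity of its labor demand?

ε = -3

MP_L = (2/3)·6·L^(-1/3), so P·MP_L = w gives 48·L^(-1/3) = w.
Solving, L(w) = (48/w)^(3). This is a constant-elasticity form: L ∝ w^(−3), so ε = −3.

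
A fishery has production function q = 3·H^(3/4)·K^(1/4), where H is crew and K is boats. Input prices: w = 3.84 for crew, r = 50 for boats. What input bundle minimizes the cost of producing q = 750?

H* = 625, K* = 16

Cost minimization requires the marginal rate of technical substitution to equal the input-price ratio: MP_H/MP_K = w/r.
Here MP_H/MP_K = (3/4)·(K/H)/(1/4) = 3·(K/H). Setting this equal to 3.84/50 = 0.0768 gives K = 0.0256H.
Substituting into q = 750: 3·H^(3/4)·(0.0256H)^(1/4) = 750.
Solving, H = 625 and K = 16.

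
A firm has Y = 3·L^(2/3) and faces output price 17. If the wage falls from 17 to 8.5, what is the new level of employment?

L* = 64

From P·MP_L = w with MP_L = 2·L^(-1/3), the labor demand is L(w) = (34/w)^(3).
At w = 17: L = 8. At w = 8.5: L = 64.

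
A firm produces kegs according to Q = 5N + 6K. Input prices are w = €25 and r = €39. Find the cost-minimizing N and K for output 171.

The inputs are perfect substitutes, so the firm uses whichever has the lower cost per unit of output.
Cost per unit of output via N is w/5 = 5; via K it is r/6 = 6.5. N is cheaper.
Producing Q = 171 with N alone: N = 34.2, K = 0.

N* = 34.2, K* = 0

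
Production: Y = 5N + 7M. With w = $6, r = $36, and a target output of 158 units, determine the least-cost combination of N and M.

N* = 31.6, M* = 0

The inputs are perfect substitutes, so the firm uses whichever has the lower cost per unit of output.
Cost per unit of output via N is w/5 = 1.2; via M it is r/7 = 36/7. N is cheaper.
Producing Y = 158 with N alone: N = 31.6, M = 0.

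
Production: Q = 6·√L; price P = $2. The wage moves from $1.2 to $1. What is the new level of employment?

From P·MP_L = w with MP_L = 3·L^(-1/2), the labor demand is L(w) = (6/w)^(2).
At w = 1.2: L = 25. At w = 1: L = 36.

L* = 36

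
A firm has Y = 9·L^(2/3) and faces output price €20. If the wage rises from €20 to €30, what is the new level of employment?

L* = 64

From P·MP_L = w with MP_L = 6·L^(-1/3), the labor demand is L(w) = (120/w)^(3).
At w = 20: L = 216. At w = 30: L = 64.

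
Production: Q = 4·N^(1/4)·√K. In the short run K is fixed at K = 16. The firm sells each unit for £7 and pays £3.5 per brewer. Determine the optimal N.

With K = 16, MP_N = (1/4)·4·N^(-3/4)·16^(1/2) = 4·N^(-3/4).
Profit maximization for a price taker requires P·MP_N = w: 7·4·N^(-3/4) = 3.5.
So N^(-3/4) = 0.125, which gives N = 16.

N* = 16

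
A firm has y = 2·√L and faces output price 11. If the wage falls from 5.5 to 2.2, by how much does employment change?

ΔL = 21

From P·MP_L = w with MP_L = L^(-1/2), the labor demand is L(w) = (11/w)^(2).
At w = 5.5: L = 4. At w = 2.2: L = 25.
ΔL = 25 − 4 = 21.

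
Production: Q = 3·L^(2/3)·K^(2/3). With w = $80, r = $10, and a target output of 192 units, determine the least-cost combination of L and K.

L* = 8, K* = 64

Cost minimization requires the marginal rate of technical substitution to equal the input-price ratio: MP_L/MP_K = w/r.
Here MP_L/MP_K = (2/3)·(K/L)/(2/3) = (K/L). Setting this equal to 80/10 = 8 gives K = 8L.
Substituting into Q = 192: 3·L^(2/3)·(8L)^(2/3) = 192.
Solving, L = 8 and K = 64.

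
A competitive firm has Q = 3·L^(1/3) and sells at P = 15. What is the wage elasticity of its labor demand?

ε = -1.5

MP_L = (1/3)·3·L^(-2/3), so P·MP_L = w gives 15·L^(-2/3) = w.
Solving, L(w) = (15/w)^(3/2). This is a constant-elasticity form: L ∝ w^(−3/2), so ε = −3/2.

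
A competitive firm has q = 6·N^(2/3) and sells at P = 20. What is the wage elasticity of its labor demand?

MP_N = (2/3)·6·N^(-1/3), so P·MP_N = w gives 80·N^(-1/3) = w.
Solving, N(w) = (80/w)^(3). This is a constant-elasticity form: N ∝ w^(−3), so ε = −3.

ε = -3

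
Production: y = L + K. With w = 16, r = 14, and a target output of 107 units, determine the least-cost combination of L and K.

The inputs are perfect substitutes, so the firm uses whichever has the lower cost per unit of output.
Cost per unit of output via L is 16; via K it is 14. K is cheaper.
Producing y = 107 with K alone: L = 0, K = 107.

L* = 0, K* = 107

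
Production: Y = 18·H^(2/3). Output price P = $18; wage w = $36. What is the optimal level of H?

MP_H = (2/3)·18·H^(-1/3) = 12·H^(-1/3).
Profit maximization for a price taker requires P·MP_H = w: 18·12·H^(-1/3) = 36.
So H^(-1/3) = 1/6, which gives H = 216.

H* = 216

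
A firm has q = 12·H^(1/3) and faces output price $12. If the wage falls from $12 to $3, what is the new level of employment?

From P·MP_H = w with MP_H = 4·H^(-2/3), the labor demand is H(w) = (48/w)^(3/2).
At w = 12: H = 8. At w = 3: H = 64.

H* = 64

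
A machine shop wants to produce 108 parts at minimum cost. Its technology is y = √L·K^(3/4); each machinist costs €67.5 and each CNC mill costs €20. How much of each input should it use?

L* = 16, K* = 81

Cost minimization requires the marginal rate of technical substitution to equal the input-price ratio: MP_L/MP_K = w/r.
Here MP_L/MP_K = (1/2)·(K/L)/(3/4) = (2/3)·(K/L). Setting this equal to 67.5/20 = 3.375 gives K = 5.0625L.
Substituting into y = 108: L^(1/2)·(5.0625L)^(3/4) = 108.
Solving, L = 16 and K = 81.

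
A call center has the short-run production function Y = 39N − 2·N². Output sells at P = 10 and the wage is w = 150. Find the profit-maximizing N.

The marginal product of N is MP_N = 39 − 4N.
A price-taking firm hires until the value of the marginal product equals the wage: P·MP_N = w, so 10·(39 − 4N) = 150.
Then 39 − 4N = 15, giving N = 6.

N* = 6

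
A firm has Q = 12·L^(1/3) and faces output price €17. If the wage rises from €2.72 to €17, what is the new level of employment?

From P·MP_L = w with MP_L = 4·L^(-2/3), the labor demand is L(w) = (68/w)^(3/2).
At w = 2.72: L = 125. At w = 17: L = 8.

L* = 8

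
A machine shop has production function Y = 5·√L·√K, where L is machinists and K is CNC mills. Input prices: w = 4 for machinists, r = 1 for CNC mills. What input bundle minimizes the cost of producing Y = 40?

L* = 4, K* = 16

Cost minimization requires the marginal rate of technical substitution to equal the input-price ratio: MP_L/MP_K = w/r.
Here MP_L/MP_K = (1/2)·(K/L)/(1/2) = (K/L). Setting this equal to 4/1 = 4 gives K = 4L.
Substituting into Y = 40: 5·L^(1/2)·(4L)^(1/2) = 40.
Solving, L = 4 and K = 16.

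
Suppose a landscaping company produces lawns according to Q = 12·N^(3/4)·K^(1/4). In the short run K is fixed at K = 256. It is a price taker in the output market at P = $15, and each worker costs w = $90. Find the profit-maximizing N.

N* = 1296

With K = 256, MP_N = (3/4)·12·N^(-1/4)·256^(1/4) = 36·N^(-1/4).
Profit maximization for a price taker requires P·MP_N = w: 15·36·N^(-1/4) = 90.
So N^(-1/4) = 1/6, which gives N = 1296.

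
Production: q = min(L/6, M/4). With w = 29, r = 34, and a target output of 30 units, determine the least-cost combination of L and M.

L* = 180, M* = 120

With a fixed-proportions technology, the cost-minimizing bundle uses no slack in either input: L/6 = M/4 = q.
So L = 6·30 = 180 and M = 4·30 = 120.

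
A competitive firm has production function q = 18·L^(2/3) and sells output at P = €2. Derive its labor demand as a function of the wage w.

MP_L = (2/3)·18·L^(-1/3) = 12·L^(-1/3).
Setting P·MP_L = w: 24·L^(-1/3) = w.
Solving for L: L^(-1/3) = w/24, so L = (24/w)^(3).

L(w) = 13824/w³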